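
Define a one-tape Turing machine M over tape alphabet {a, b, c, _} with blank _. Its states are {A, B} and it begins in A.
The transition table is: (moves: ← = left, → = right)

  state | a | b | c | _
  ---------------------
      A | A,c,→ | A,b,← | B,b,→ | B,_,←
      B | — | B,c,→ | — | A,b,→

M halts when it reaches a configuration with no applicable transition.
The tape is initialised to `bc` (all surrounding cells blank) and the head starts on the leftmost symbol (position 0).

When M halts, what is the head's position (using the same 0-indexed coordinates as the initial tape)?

A | __[b]c   read b → write b, move ←, go to A
A | _[_]bc   read _ → write _, move ←, go to B
B | [_]_bc   read _ → write b, move →, go to A
A | b[_]bc   read _ → write _, move ←, go to B
B | [b]_bc   read b → write c, move →, go to B
B | c[_]bc   read _ → write b, move →, go to A
A | cb[b]c   read b → write b, move ←, go to A
A | c[b]bc   read b → write b, move ←, go to A
A | [c]bbc   read c → write b, move →, go to B
B | b[b]bc   read b → write c, move →, go to B
B | bc[b]c   read b → write c, move →, go to B
B | bcc[c]
At halt the head is at cell 1.

1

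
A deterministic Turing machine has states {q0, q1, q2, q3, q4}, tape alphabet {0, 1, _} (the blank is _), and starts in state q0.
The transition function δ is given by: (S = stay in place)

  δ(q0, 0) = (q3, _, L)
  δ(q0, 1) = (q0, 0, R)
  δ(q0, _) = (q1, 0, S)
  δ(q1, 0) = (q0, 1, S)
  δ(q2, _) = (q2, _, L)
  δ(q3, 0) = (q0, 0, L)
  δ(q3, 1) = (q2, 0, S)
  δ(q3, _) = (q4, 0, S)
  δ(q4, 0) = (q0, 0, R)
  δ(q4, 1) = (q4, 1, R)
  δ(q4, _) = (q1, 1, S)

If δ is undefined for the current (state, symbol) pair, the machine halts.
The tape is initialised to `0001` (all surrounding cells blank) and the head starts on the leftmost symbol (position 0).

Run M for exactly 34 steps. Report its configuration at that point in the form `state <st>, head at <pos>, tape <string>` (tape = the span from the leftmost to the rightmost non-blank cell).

q0 | _____[0]001   read 0 → write _, move L, go to q3
q3 | ____[_]_001   read _ → write 0, move S, go to q4
q4 | ____[0]_001   read 0 → write 0, move R, go to q0
q0 | ____0[_]001   read _ → write 0, move S, go to q1
q1 | ____0[0]001   read 0 → write 1, move S, go to q0
q0 | ____0[1]001   read 1 → write 0, move R, go to q0
q0 | ____00[0]01   read 0 → write _, move L, go to q3
q3 | ____0[0]_01   read 0 → write 0, move L, go to q0
q0 | ____[0]0_01   read 0 → write _, move L, go to q3
q3 | ___[_]_0_01   read _ → write 0, move S, go to q4
q4 | ___[0]_0_01   read 0 → write 0, move R, go to q0
q0 | ___0[_]0_01   read _ → write 0, move S, go to q1
q1 | ___0[0]0_01   read 0 → write 1, move S, go to q0
q0 | ___0[1]0_01   read 1 → write 0, move R, go to q0
q0 | ___00[0]_01   read 0 → write _, move L, go to q3
q3 | ___0[0]__01   read 0 → write 0, move L, go to q0
q0 | ___[0]0__01   read 0 → write _, move L, go to q3
q3 | __[_]_0__01   read _ → write 0, move S, go to q4
q4 | __[0]_0__01   read 0 → write 0, move R, go to q0
q0 | __0[_]0__01   read _ → write 0, move S, go to q1
q1 | __0[0]0__01   read 0 → write 1, move S, go to q0
q0 | __0[1]0__01   read 1 → write 0, move R, go to q0
q0 | __00[0]__01   read 0 → write _, move L, go to q3
q3 | __0[0]___01   read 0 → write 0, move L, go to q0
q0 | __[0]0___01   read 0 → write _, move L, go to q3
q3 | _[_]_0___01   read _ → write 0, move S, go to q4
q4 | _[0]_0___01   read 0 → write 0, move R, go to q0
q0 | _0[_]0___01   read _ → write 0, move S, go to q1
q1 | _0[0]0___01   read 0 → write 1, move S, go to q0
q0 | _0[1]0___01   read 1 → write 0, move R, go to q0
q0 | _00[0]___01   read 0 → write _, move L, go to q3
q3 | _0[0]____01   read 0 → write 0, move L, go to q0
q0 | _[0]0____01   read 0 → write _, move L, go to q3
q3 | [_]_0____01   read _ → write 0, move S, go to q4
q4 | [0]_0____01
After 34 steps: state q4, head at -5, tape 0_0____01.

state q4, head at -5, tape 0_0____01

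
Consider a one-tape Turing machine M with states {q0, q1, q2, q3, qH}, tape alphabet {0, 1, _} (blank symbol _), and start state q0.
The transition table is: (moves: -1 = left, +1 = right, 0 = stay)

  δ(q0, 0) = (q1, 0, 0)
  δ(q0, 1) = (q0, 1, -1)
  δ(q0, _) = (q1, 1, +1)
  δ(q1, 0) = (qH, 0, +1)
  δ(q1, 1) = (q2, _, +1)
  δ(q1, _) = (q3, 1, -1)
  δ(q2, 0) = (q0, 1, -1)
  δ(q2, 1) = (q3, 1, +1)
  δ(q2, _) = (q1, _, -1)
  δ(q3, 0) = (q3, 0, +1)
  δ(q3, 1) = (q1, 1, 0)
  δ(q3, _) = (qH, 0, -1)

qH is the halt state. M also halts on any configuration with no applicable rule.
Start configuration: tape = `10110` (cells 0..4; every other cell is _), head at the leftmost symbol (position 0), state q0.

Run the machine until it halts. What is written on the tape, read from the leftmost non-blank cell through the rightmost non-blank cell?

11_1_10

q0 | _[1]0110_   read 1 → write 1, move -1, go to q0
q0 | [_]10110_   read _ → write 1, move +1, go to q1
q1 | 1[1]0110_   read 1 → write _, move +1, go to q2
q2 | 1_[0]110_   read 0 → write 1, move -1, go to q0
q0 | 1[_]1110_   read _ → write 1, move +1, go to q1
q1 | 11[1]110_   read 1 → write _, move +1, go to q2
q2 | 11_[1]10_   read 1 → write 1, move +1, go to q3
q3 | 11_1[1]0_   read 1 → write 1, move 0, go to q1
q1 | 11_1[1]0_   read 1 → write _, move +1, go to q2
q2 | 11_1_[0]_   read 0 → write 1, move -1, go to q0
q0 | 11_1[_]1_   read _ → write 1, move +1, go to q1
q1 | 11_11[1]_   read 1 → write _, move +1, go to q2
q2 | 11_11_[_]   read _ → write _, move -1, go to q1
q1 | 11_11[_]_   read _ → write 1, move -1, go to q3
q3 | 11_1[1]1_   read 1 → write 1, move 0, go to q1
q1 | 11_1[1]1_   read 1 → write _, move +1, go to q2
q2 | 11_1_[1]_   read 1 → write 1, move +1, go to q3
q3 | 11_1_1[_]   read _ → write 0, move -1, go to qH
qH | 11_1_[1]0
The non-blank tape span at halt is 11_1_10.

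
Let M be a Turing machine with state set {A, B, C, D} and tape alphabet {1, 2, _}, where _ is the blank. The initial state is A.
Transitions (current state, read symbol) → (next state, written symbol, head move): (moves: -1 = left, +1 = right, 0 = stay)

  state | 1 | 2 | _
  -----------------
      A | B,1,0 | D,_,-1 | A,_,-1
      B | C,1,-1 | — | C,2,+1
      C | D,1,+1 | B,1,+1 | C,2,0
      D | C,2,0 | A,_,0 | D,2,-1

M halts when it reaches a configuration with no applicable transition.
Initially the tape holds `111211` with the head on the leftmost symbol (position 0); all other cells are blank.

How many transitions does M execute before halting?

16

state=A head=0 tape=_[1]11211   (A,1)→(B,1,0)
state=B head=0 tape=_[1]11211   (B,1)→(C,1,-1)
state=C head=-1 tape=[_]111211   (C,_)→(C,2,0)
state=C head=-1 tape=[2]111211   (C,2)→(B,1,+1)
state=B head=0 tape=1[1]11211   (B,1)→(C,1,-1)
state=C head=-1 tape=[1]111211   (C,1)→(D,1,+1)
state=D head=0 tape=1[1]11211   (D,1)→(C,2,0)
state=C head=0 tape=1[2]11211   (C,2)→(B,1,+1)
state=B head=1 tape=11[1]1211   (B,1)→(C,1,-1)
state=C head=0 tape=1[1]11211   (C,1)→(D,1,+1)
state=D head=1 tape=11[1]1211   (D,1)→(C,2,0)
state=C head=1 tape=11[2]1211   (C,2)→(B,1,+1)
state=B head=2 tape=111[1]211   (B,1)→(C,1,-1)
state=C head=1 tape=11[1]1211   (C,1)→(D,1,+1)
state=D head=2 tape=111[1]211   (D,1)→(C,2,0)
state=C head=2 tape=111[2]211   (C,2)→(B,1,+1)
state=B head=3 tape=1111[2]11
M halts after 16 transitions.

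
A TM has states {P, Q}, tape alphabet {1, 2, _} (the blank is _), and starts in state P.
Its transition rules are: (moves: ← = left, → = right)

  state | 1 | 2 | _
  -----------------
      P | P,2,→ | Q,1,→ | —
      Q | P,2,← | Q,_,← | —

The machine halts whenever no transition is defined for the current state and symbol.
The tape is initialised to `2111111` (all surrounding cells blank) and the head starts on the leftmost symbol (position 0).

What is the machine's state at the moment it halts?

Q

state=P head=0 tape=[2]111111_   (P,2)→(Q,1,→)
state=Q head=1 tape=1[1]11111_   (Q,1)→(P,2,←)
state=P head=0 tape=[1]211111_   (P,1)→(P,2,→)
state=P head=1 tape=2[2]11111_   (P,2)→(Q,1,→)
state=Q head=2 tape=21[1]1111_   (Q,1)→(P,2,←)
state=P head=1 tape=2[1]21111_   (P,1)→(P,2,→)
state=P head=2 tape=22[2]1111_   (P,2)→(Q,1,→)
state=Q head=3 tape=221[1]111_   (Q,1)→(P,2,←)
state=P head=2 tape=22[1]2111_   (P,1)→(P,2,→)
state=P head=3 tape=222[2]111_   (P,2)→(Q,1,→)
state=Q head=4 tape=2221[1]11_   (Q,1)→(P,2,←)
state=P head=3 tape=222[1]211_   (P,1)→(P,2,→)
state=P head=4 tape=2222[2]11_   (P,2)→(Q,1,→)
state=Q head=5 tape=22221[1]1_   (Q,1)→(P,2,←)
state=P head=4 tape=2222[1]21_   (P,1)→(P,2,→)
state=P head=5 tape=22222[2]1_   (P,2)→(Q,1,→)
state=Q head=6 tape=222221[1]_   (Q,1)→(P,2,←)
state=P head=5 tape=22222[1]2_   (P,1)→(P,2,→)
state=P head=6 tape=222222[2]_   (P,2)→(Q,1,→)
state=Q head=7 tape=2222221[_]
No transition is defined for (Q, _); M halts in state Q.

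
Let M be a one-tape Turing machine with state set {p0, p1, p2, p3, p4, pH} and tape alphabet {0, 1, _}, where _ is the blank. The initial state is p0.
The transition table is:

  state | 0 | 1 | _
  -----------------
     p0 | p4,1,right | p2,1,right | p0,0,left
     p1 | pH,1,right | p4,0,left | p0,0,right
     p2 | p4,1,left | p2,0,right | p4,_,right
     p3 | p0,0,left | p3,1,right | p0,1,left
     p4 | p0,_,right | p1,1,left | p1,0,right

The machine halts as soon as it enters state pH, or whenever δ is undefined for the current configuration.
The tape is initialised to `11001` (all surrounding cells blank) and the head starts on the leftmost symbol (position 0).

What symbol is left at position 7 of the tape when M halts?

1

p0 | [1]1001_____   read 1 → write 1, move right, go to p2
p2 | 1[1]001_____   read 1 → write 0, move right, go to p2
p2 | 10[0]01_____   read 0 → write 1, move left, go to p4
p4 | 1[0]101_____   read 0 → write _, move right, go to p0
p0 | 1_[1]01_____   read 1 → write 1, move right, go to p2
p2 | 1_1[0]1_____   read 0 → write 1, move left, go to p4
p4 | 1_[1]11_____   read 1 → write 1, move left, go to p1
p1 | 1[_]111_____   read _ → write 0, move right, go to p0
p0 | 10[1]11_____   read 1 → write 1, move right, go to p2
p2 | 101[1]1_____   read 1 → write 0, move right, go to p2
p2 | 1010[1]_____   read 1 → write 0, move right, go to p2
p2 | 10100[_]____   read _ → write _, move right, go to p4
p4 | 10100_[_]___   read _ → write 0, move right, go to p1
p1 | 10100_0[_]__   read _ → write 0, move right, go to p0
p0 | 10100_00[_]_   read _ → write 0, move left, go to p0
p0 | 10100_0[0]0_   read 0 → write 1, move right, go to p4
p4 | 10100_01[0]_   read 0 → write _, move right, go to p0
p0 | 10100_01_[_]   read _ → write 0, move left, go to p0
p0 | 10100_01[_]0   read _ → write 0, move left, go to p0
p0 | 10100_0[1]00   read 1 → write 1, move right, go to p2
p2 | 10100_01[0]0   read 0 → write 1, move left, go to p4
p4 | 10100_0[1]10   read 1 → write 1, move left, go to p1
p1 | 10100_[0]110   read 0 → write 1, move right, go to pH
pH | 10100_1[1]10
Cell 7 holds 1 when M halts.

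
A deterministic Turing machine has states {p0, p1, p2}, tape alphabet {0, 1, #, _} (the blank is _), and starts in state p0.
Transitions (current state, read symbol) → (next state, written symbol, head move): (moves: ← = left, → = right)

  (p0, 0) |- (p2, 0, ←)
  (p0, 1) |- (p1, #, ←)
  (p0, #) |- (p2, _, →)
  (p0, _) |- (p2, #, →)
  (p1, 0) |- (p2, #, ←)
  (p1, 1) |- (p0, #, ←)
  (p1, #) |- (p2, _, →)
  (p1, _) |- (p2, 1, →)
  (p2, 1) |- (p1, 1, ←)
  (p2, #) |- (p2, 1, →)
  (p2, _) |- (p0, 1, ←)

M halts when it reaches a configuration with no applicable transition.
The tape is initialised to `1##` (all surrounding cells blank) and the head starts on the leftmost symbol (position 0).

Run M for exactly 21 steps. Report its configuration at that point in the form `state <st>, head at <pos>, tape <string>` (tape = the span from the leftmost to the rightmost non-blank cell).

p0 | __[1]##_   read 1 → write #, move ←, go to p1
p1 | _[_]###_   read _ → write 1, move →, go to p2
p2 | _1[#]##_   read # → write 1, move →, go to p2
p2 | _11[#]#_   read # → write 1, move →, go to p2
p2 | _111[#]_   read # → write 1, move →, go to p2
p2 | _1111[_]   read _ → write 1, move ←, go to p0
p0 | _111[1]1   read 1 → write #, move ←, go to p1
p1 | _11[1]#1   read 1 → write #, move ←, go to p0
p0 | _1[1]##1   read 1 → write #, move ←, go to p1
p1 | _[1]###1   read 1 → write #, move ←, go to p0
p0 | [_]####1   read _ → write #, move →, go to p2
p2 | #[#]###1   read # → write 1, move →, go to p2
p2 | #1[#]##1   read # → write 1, move →, go to p2
p2 | #11[#]#1   read # → write 1, move →, go to p2
p2 | #111[#]1   read # → write 1, move →, go to p2
p2 | #1111[1]   read 1 → write 1, move ←, go to p1
p1 | #111[1]1   read 1 → write #, move ←, go to p0
p0 | #11[1]#1   read 1 → write #, move ←, go to p1
p1 | #1[1]##1   read 1 → write #, move ←, go to p0
p0 | #[1]###1   read 1 → write #, move ←, go to p1
p1 | [#]####1   read # → write _, move →, go to p2
p2 | _[#]###1
After 21 steps: state p2, head at -1, tape ####1.

state p2, head at -1, tape ####1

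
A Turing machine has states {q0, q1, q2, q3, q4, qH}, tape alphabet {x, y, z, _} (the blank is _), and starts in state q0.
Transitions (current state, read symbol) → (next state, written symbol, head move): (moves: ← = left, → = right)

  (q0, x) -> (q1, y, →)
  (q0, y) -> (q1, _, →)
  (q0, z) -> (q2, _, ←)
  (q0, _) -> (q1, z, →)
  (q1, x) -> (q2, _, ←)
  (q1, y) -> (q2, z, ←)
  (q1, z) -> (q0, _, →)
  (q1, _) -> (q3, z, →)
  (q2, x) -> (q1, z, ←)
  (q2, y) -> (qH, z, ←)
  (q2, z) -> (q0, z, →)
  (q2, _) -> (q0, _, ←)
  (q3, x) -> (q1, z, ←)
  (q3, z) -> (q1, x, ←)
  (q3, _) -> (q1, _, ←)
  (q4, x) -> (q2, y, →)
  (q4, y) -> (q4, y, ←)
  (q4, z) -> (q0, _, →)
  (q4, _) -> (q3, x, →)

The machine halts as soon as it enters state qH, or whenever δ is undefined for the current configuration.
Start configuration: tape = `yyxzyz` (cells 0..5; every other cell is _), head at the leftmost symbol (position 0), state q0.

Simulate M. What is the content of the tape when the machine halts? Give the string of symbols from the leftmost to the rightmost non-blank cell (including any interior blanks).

q0 | _[y]yxzyz   read y → write _, move →, go to q1
q1 | __[y]xzyz   read y → write z, move ←, go to q2
q2 | _[_]zxzyz   read _ → write _, move ←, go to q0
q0 | [_]_zxzyz   read _ → write z, move →, go to q1
q1 | z[_]zxzyz   read _ → write z, move →, go to q3
q3 | zz[z]xzyz   read z → write x, move ←, go to q1
q1 | z[z]xxzyz   read z → write _, move →, go to q0
q0 | z_[x]xzyz   read x → write y, move →, go to q1
q1 | z_y[x]zyz   read x → write _, move ←, go to q2
q2 | z_[y]_zyz   read y → write z, move ←, go to qH
qH | z[_]z_zyz
The non-blank tape span at halt is z_z_zyz.

z_z_zyz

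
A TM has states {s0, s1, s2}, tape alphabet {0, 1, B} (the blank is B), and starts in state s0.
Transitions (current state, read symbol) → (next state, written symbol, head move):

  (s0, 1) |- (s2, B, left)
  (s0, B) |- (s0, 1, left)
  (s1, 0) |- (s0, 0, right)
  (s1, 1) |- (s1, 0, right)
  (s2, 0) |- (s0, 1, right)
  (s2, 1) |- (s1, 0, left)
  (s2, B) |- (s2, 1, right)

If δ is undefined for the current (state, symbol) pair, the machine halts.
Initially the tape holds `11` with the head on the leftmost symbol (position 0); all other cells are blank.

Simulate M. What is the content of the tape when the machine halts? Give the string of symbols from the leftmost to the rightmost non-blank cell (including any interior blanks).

s0 | B[1]1B   read 1 → write B, move left, go to s2
s2 | [B]B1B   read B → write 1, move right, go to s2
s2 | 1[B]1B   read B → write 1, move right, go to s2
s2 | 11[1]B   read 1 → write 0, move left, go to s1
s1 | 1[1]0B   read 1 → write 0, move right, go to s1
s1 | 10[0]B   read 0 → write 0, move right, go to s0
s0 | 100[B]   read B → write 1, move left, go to s0
s0 | 10[0]1
The non-blank tape span at halt is 1001.

1001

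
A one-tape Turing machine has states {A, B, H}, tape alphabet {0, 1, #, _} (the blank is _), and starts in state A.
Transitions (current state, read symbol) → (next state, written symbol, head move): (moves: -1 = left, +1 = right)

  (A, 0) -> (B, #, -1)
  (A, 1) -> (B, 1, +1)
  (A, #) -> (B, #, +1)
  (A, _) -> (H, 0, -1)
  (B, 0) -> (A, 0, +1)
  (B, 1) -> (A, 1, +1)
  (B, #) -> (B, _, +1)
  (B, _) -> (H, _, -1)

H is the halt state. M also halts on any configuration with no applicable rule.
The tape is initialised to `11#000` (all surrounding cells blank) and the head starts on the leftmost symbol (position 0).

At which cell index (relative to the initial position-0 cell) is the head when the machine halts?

5

state=A head=0 tape=[1]1#000_   (A,1)→(B,1,+1)
state=B head=1 tape=1[1]#000_   (B,1)→(A,1,+1)
state=A head=2 tape=11[#]000_   (A,#)→(B,#,+1)
state=B head=3 tape=11#[0]00_   (B,0)→(A,0,+1)
state=A head=4 tape=11#0[0]0_   (A,0)→(B,#,-1)
state=B head=3 tape=11#[0]#0_   (B,0)→(A,0,+1)
state=A head=4 tape=11#0[#]0_   (A,#)→(B,#,+1)
state=B head=5 tape=11#0#[0]_   (B,0)→(A,0,+1)
state=A head=6 tape=11#0#0[_]   (A,_)→(H,0,-1)
state=H head=5 tape=11#0#[0]0
At halt the head is at cell 5.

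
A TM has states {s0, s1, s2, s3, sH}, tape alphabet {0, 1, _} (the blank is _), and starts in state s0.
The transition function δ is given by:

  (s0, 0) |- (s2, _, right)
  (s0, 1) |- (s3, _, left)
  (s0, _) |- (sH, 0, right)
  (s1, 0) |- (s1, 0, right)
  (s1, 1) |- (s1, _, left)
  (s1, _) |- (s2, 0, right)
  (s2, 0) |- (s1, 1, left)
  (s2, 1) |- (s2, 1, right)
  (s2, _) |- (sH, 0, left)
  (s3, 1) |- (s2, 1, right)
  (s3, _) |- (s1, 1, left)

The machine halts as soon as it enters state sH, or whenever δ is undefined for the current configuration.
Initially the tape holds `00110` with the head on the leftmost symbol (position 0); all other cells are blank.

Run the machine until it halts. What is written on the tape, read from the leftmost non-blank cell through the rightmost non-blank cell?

000_1

state=s0 head=0 tape=[0]0110   (s0,0)→(s2,_,right)
state=s2 head=1 tape=_[0]110   (s2,0)→(s1,1,left)
state=s1 head=0 tape=[_]1110   (s1,_)→(s2,0,right)
state=s2 head=1 tape=0[1]110   (s2,1)→(s2,1,right)
state=s2 head=2 tape=01[1]10   (s2,1)→(s2,1,right)
state=s2 head=3 tape=011[1]0   (s2,1)→(s2,1,right)
state=s2 head=4 tape=0111[0]   (s2,0)→(s1,1,left)
state=s1 head=3 tape=011[1]1   (s1,1)→(s1,_,left)
state=s1 head=2 tape=01[1]_1   (s1,1)→(s1,_,left)
state=s1 head=1 tape=0[1]__1   (s1,1)→(s1,_,left)
state=s1 head=0 tape=[0]___1   (s1,0)→(s1,0,right)
state=s1 head=1 tape=0[_]__1   (s1,_)→(s2,0,right)
state=s2 head=2 tape=00[_]_1   (s2,_)→(sH,0,left)
state=sH head=1 tape=0[0]0_1
The non-blank tape span at halt is 000_1.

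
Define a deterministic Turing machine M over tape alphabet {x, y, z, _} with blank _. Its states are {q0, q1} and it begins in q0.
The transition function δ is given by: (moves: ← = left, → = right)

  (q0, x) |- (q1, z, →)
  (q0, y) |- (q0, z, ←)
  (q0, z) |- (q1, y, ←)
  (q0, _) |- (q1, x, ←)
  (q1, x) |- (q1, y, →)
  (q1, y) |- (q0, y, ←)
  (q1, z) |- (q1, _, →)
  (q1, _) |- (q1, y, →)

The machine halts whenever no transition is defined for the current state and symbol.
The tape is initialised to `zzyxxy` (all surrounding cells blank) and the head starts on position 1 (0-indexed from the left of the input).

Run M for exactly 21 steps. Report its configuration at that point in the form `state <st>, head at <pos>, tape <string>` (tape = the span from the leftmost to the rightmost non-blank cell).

state q0, head at -2, tape yyzzyyxxy

state=q0 head=1 tape=___z[z]yxxy   (q0,z)→(q1,y,←)
state=q1 head=0 tape=___[z]yyxxy   (q1,z)→(q1,_,→)
state=q1 head=1 tape=____[y]yxxy   (q1,y)→(q0,y,←)
state=q0 head=0 tape=___[_]yyxxy   (q0,_)→(q1,x,←)
state=q1 head=-1 tape=__[_]xyyxxy   (q1,_)→(q1,y,→)
state=q1 head=0 tape=__y[x]yyxxy   (q1,x)→(q1,y,→)
state=q1 head=1 tape=__yy[y]yxxy   (q1,y)→(q0,y,←)
state=q0 head=0 tape=__y[y]yyxxy   (q0,y)→(q0,z,←)
state=q0 head=-1 tape=__[y]zyyxxy   (q0,y)→(q0,z,←)
state=q0 head=-2 tape=_[_]zzyyxxy   (q0,_)→(q1,x,←)
state=q1 head=-3 tape=[_]xzzyyxxy   (q1,_)→(q1,y,→)
state=q1 head=-2 tape=y[x]zzyyxxy   (q1,x)→(q1,y,→)
state=q1 head=-1 tape=yy[z]zyyxxy   (q1,z)→(q1,_,→)
state=q1 head=0 tape=yy_[z]yyxxy   (q1,z)→(q1,_,→)
state=q1 head=1 tape=yy__[y]yxxy   (q1,y)→(q0,y,←)
state=q0 head=0 tape=yy_[_]yyxxy   (q0,_)→(q1,x,←)
state=q1 head=-1 tape=yy[_]xyyxxy   (q1,_)→(q1,y,→)
state=q1 head=0 tape=yyy[x]yyxxy   (q1,x)→(q1,y,→)
state=q1 head=1 tape=yyyy[y]yxxy   (q1,y)→(q0,y,←)
state=q0 head=0 tape=yyy[y]yyxxy   (q0,y)→(q0,z,←)
state=q0 head=-1 tape=yy[y]zyyxxy   (q0,y)→(q0,z,←)
state=q0 head=-2 tape=y[y]zzyyxxy
After 21 steps: state q0, head at -2, tape yyzzyyxxy.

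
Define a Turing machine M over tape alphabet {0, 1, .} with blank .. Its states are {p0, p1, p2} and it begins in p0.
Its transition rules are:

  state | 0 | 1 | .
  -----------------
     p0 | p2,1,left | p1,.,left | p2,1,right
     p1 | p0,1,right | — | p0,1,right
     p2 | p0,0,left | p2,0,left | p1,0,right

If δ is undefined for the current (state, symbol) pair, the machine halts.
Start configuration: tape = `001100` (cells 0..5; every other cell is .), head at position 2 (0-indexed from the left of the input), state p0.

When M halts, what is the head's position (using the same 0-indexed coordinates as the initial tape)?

p0 | ..00[1]100   read 1 → write ., move left, go to p1
p1 | ..0[0].100   read 0 → write 1, move right, go to p0
p0 | ..01[.]100   read . → write 1, move right, go to p2
p2 | ..011[1]00   read 1 → write 0, move left, go to p2
p2 | ..01[1]000   read 1 → write 0, move left, go to p2
p2 | ..0[1]0000   read 1 → write 0, move left, go to p2
p2 | ..[0]00000   read 0 → write 0, move left, go to p0
p0 | .[.]000000   read . → write 1, move right, go to p2
p2 | .1[0]00000   read 0 → write 0, move left, go to p0
p0 | .[1]000000   read 1 → write ., move left, go to p1
p1 | [.].000000   read . → write 1, move right, go to p0
p0 | 1[.]000000   read . → write 1, move right, go to p2
p2 | 11[0]00000   read 0 → write 0, move left, go to p0
p0 | 1[1]000000   read 1 → write ., move left, go to p1
p1 | [1].000000
At halt the head is at cell -2.

-2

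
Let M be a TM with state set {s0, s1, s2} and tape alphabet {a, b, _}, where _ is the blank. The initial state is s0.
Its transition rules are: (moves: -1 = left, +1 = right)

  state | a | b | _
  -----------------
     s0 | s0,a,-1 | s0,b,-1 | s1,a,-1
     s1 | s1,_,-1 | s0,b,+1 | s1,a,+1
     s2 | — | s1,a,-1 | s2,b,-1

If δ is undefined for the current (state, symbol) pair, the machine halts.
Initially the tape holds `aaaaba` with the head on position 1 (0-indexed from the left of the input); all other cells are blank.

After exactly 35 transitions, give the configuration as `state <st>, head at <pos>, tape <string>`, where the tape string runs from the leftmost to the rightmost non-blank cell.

state s1, head at -2, tape aaaa____aba

state=s0 head=1 tape=_____a[a]aaba   (s0,a)→(s0,a,-1)
state=s0 head=0 tape=_____[a]aaaba   (s0,a)→(s0,a,-1)
state=s0 head=-1 tape=____[_]aaaaba   (s0,_)→(s1,a,-1)
state=s1 head=-2 tape=___[_]aaaaaba   (s1,_)→(s1,a,+1)
state=s1 head=-1 tape=___a[a]aaaaba   (s1,a)→(s1,_,-1)
state=s1 head=-2 tape=___[a]_aaaaba   (s1,a)→(s1,_,-1)
state=s1 head=-3 tape=__[_]__aaaaba   (s1,_)→(s1,a,+1)
state=s1 head=-2 tape=__a[_]_aaaaba   (s1,_)→(s1,a,+1)
state=s1 head=-1 tape=__aa[_]aaaaba   (s1,_)→(s1,a,+1)
state=s1 head=0 tape=__aaa[a]aaaba   (s1,a)→(s1,_,-1)
state=s1 head=-1 tape=__aa[a]_aaaba   (s1,a)→(s1,_,-1)
state=s1 head=-2 tape=__a[a]__aaaba   (s1,a)→(s1,_,-1)
state=s1 head=-3 tape=__[a]___aaaba   (s1,a)→(s1,_,-1)
state=s1 head=-4 tape=_[_]____aaaba   (s1,_)→(s1,a,+1)
state=s1 head=-3 tape=_a[_]___aaaba   (s1,_)→(s1,a,+1)
state=s1 head=-2 tape=_aa[_]__aaaba   (s1,_)→(s1,a,+1)
state=s1 head=-1 tape=_aaa[_]_aaaba   (s1,_)→(s1,a,+1)
state=s1 head=0 tape=_aaaa[_]aaaba   (s1,_)→(s1,a,+1)
state=s1 head=1 tape=_aaaaa[a]aaba   (s1,a)→(s1,_,-1)
state=s1 head=0 tape=_aaaa[a]_aaba   (s1,a)→(s1,_,-1)
state=s1 head=-1 tape=_aaa[a]__aaba   (s1,a)→(s1,_,-1)
state=s1 head=-2 tape=_aa[a]___aaba   (s1,a)→(s1,_,-1)
state=s1 head=-3 tape=_a[a]____aaba   (s1,a)→(s1,_,-1)
state=s1 head=-4 tape=_[a]_____aaba   (s1,a)→(s1,_,-1)
state=s1 head=-5 tape=[_]______aaba   (s1,_)→(s1,a,+1)
state=s1 head=-4 tape=a[_]_____aaba   (s1,_)→(s1,a,+1)
state=s1 head=-3 tape=aa[_]____aaba   (s1,_)→(s1,a,+1)
state=s1 head=-2 tape=aaa[_]___aaba   (s1,_)→(s1,a,+1)
state=s1 head=-1 tape=aaaa[_]__aaba   (s1,_)→(s1,a,+1)
state=s1 head=0 tape=aaaaa[_]_aaba   (s1,_)→(s1,a,+1)
state=s1 head=1 tape=aaaaaa[_]aaba   (s1,_)→(s1,a,+1)
state=s1 head=2 tape=aaaaaaa[a]aba   (s1,a)→(s1,_,-1)
state=s1 head=1 tape=aaaaaa[a]_aba   (s1,a)→(s1,_,-1)
state=s1 head=0 tape=aaaaa[a]__aba   (s1,a)→(s1,_,-1)
state=s1 head=-1 tape=aaaa[a]___aba   (s1,a)→(s1,_,-1)
state=s1 head=-2 tape=aaa[a]____aba
After 35 steps: state s1, head at -2, tape aaaa____aba.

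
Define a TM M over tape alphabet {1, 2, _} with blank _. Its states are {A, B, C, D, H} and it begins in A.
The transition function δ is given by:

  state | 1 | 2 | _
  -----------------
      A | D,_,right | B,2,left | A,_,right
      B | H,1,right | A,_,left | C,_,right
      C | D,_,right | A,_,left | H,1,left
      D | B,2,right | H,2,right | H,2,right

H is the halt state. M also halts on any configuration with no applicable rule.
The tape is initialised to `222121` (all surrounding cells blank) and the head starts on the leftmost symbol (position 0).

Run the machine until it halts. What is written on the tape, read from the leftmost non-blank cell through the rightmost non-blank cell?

A | _[2]22121   read 2 → write 2, move left, go to B
B | [_]222121   read _ → write _, move right, go to C
C | _[2]22121   read 2 → write _, move left, go to A
A | [_]_22121   read _ → write _, move right, go to A
A | _[_]22121   read _ → write _, move right, go to A
A | __[2]2121   read 2 → write 2, move left, go to B
B | _[_]22121   read _ → write _, move right, go to C
C | __[2]2121   read 2 → write _, move left, go to A
A | _[_]_2121   read _ → write _, move right, go to A
A | __[_]2121   read _ → write _, move right, go to A
A | ___[2]121   read 2 → write 2, move left, go to B
B | __[_]2121   read _ → write _, move right, go to C
C | ___[2]121   read 2 → write _, move left, go to A
A | __[_]_121   read _ → write _, move right, go to A
A | ___[_]121   read _ → write _, move right, go to A
A | ____[1]21   read 1 → write _, move right, go to D
D | _____[2]1   read 2 → write 2, move right, go to H
H | _____2[1]
The non-blank tape span at halt is 21.

21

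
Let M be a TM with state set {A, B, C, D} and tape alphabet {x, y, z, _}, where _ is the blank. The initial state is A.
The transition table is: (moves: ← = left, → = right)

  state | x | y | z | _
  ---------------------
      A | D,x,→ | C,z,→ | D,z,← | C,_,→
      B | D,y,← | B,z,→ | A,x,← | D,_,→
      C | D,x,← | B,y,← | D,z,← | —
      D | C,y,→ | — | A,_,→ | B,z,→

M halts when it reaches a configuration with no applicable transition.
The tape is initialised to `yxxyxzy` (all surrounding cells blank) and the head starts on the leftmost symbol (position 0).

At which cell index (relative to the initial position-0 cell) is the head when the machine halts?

1

A | [y]xxyxzy   read y → write z, move →, go to C
C | z[x]xyxzy   read x → write x, move ←, go to D
D | [z]xxyxzy   read z → write _, move →, go to A
A | _[x]xyxzy   read x → write x, move →, go to D
D | _x[x]yxzy   read x → write y, move →, go to C
C | _xy[y]xzy   read y → write y, move ←, go to B
B | _x[y]yxzy   read y → write z, move →, go to B
B | _xz[y]xzy   read y → write z, move →, go to B
B | _xzz[x]zy   read x → write y, move ←, go to D
D | _xz[z]yzy   read z → write _, move →, go to A
A | _xz_[y]zy   read y → write z, move →, go to C
C | _xz_z[z]y   read z → write z, move ←, go to D
D | _xz_[z]zy   read z → write _, move →, go to A
A | _xz__[z]y   read z → write z, move ←, go to D
D | _xz_[_]zy   read _ → write z, move →, go to B
B | _xz_z[z]y   read z → write x, move ←, go to A
A | _xz_[z]xy   read z → write z, move ←, go to D
D | _xz[_]zxy   read _ → write z, move →, go to B
B | _xzz[z]xy   read z → write x, move ←, go to A
A | _xz[z]xxy   read z → write z, move ←, go to D
D | _x[z]zxxy   read z → write _, move →, go to A
A | _x_[z]xxy   read z → write z, move ←, go to D
D | _x[_]zxxy   read _ → write z, move →, go to B
B | _xz[z]xxy   read z → write x, move ←, go to A
A | _x[z]xxxy   read z → write z, move ←, go to D
D | _[x]zxxxy   read x → write y, move →, go to C
C | _y[z]xxxy   read z → write z, move ←, go to D
D | _[y]zxxxy
At halt the head is at cell 1.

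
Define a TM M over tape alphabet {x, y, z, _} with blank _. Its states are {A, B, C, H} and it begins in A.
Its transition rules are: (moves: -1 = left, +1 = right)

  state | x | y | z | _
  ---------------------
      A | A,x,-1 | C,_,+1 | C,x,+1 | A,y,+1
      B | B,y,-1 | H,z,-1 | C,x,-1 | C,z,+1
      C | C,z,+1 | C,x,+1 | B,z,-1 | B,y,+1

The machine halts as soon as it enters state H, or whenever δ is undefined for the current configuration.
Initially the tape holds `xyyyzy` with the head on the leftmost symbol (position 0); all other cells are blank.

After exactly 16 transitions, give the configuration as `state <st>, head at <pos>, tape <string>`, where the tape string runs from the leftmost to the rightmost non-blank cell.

A | __[x]yyyzy   read x → write x, move -1, go to A
A | _[_]xyyyzy   read _ → write y, move +1, go to A
A | _y[x]yyyzy   read x → write x, move -1, go to A
A | _[y]xyyyzy   read y → write _, move +1, go to C
C | __[x]yyyzy   read x → write z, move +1, go to C
C | __z[y]yyzy   read y → write x, move +1, go to C
C | __zx[y]yzy   read y → write x, move +1, go to C
C | __zxx[y]zy   read y → write x, move +1, go to C
C | __zxxx[z]y   read z → write z, move -1, go to B
B | __zxx[x]zy   read x → write y, move -1, go to B
B | __zx[x]yzy   read x → write y, move -1, go to B
B | __z[x]yyzy   read x → write y, move -1, go to B
B | __[z]yyyzy   read z → write x, move -1, go to C
C | _[_]xyyyzy   read _ → write y, move +1, go to B
B | _y[x]yyyzy   read x → write y, move -1, go to B
B | _[y]yyyyzy   read y → write z, move -1, go to H
H | [_]zyyyyzy
After 16 steps: state H, head at -2, tape zyyyyzy.

state H, head at -2, tape zyyyyzy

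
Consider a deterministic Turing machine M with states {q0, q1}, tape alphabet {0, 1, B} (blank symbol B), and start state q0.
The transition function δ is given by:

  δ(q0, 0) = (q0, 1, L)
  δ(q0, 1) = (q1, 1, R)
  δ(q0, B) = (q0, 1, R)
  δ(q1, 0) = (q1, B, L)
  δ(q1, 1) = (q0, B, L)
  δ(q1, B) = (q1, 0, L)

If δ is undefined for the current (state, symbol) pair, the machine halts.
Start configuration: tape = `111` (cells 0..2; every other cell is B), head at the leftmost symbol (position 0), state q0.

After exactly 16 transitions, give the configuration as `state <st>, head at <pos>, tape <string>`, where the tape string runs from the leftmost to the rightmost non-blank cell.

state=q0 head=0 tape=BB[1]11   (q0,1)→(q1,1,R)
state=q1 head=1 tape=BB1[1]1   (q1,1)→(q0,B,L)
state=q0 head=0 tape=BB[1]B1   (q0,1)→(q1,1,R)
state=q1 head=1 tape=BB1[B]1   (q1,B)→(q1,0,L)
state=q1 head=0 tape=BB[1]01   (q1,1)→(q0,B,L)
state=q0 head=-1 tape=B[B]B01   (q0,B)→(q0,1,R)
state=q0 head=0 tape=B1[B]01   (q0,B)→(q0,1,R)
state=q0 head=1 tape=B11[0]1   (q0,0)→(q0,1,L)
state=q0 head=0 tape=B1[1]11   (q0,1)→(q1,1,R)
state=q1 head=1 tape=B11[1]1   (q1,1)→(q0,B,L)
state=q0 head=0 tape=B1[1]B1   (q0,1)→(q1,1,R)
state=q1 head=1 tape=B11[B]1   (q1,B)→(q1,0,L)
state=q1 head=0 tape=B1[1]01   (q1,1)→(q0,B,L)
state=q0 head=-1 tape=B[1]B01   (q0,1)→(q1,1,R)
state=q1 head=0 tape=B1[B]01   (q1,B)→(q1,0,L)
state=q1 head=-1 tape=B[1]001   (q1,1)→(q0,B,L)
state=q0 head=-2 tape=[B]B001
After 16 steps: state q0, head at -2, tape 001.

state q0, head at -2, tape 001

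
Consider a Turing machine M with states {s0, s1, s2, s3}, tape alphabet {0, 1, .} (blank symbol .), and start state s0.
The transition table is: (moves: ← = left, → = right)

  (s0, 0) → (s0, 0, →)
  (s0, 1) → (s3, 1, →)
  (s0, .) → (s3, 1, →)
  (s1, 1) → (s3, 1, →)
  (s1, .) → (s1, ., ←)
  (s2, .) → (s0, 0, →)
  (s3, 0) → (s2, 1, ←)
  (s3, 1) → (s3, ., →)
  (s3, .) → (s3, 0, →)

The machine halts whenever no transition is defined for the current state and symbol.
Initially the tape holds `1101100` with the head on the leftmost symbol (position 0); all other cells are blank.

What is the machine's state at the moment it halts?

s0 | [1]101100   read 1 → write 1, move →, go to s3
s3 | 1[1]01100   read 1 → write ., move →, go to s3
s3 | 1.[0]1100   read 0 → write 1, move ←, go to s2
s2 | 1[.]11100   read . → write 0, move →, go to s0
s0 | 10[1]1100   read 1 → write 1, move →, go to s3
s3 | 101[1]100   read 1 → write ., move →, go to s3
s3 | 101.[1]00   read 1 → write ., move →, go to s3
s3 | 101..[0]0   read 0 → write 1, move ←, go to s2
s2 | 101.[.]10   read . → write 0, move →, go to s0
s0 | 101.0[1]0   read 1 → write 1, move →, go to s3
s3 | 101.01[0]   read 0 → write 1, move ←, go to s2
s2 | 101.0[1]1
No transition is defined for (s2, 1); M halts in state s2.

s2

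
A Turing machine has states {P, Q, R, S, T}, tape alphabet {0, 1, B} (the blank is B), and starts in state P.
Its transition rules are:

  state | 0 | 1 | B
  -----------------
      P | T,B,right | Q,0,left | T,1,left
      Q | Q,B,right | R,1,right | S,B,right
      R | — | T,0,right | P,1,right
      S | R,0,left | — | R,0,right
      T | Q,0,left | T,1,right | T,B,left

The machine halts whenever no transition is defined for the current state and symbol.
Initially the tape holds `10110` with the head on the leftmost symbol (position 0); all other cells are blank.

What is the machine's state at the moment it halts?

state=P head=0 tape=B[1]0110   (P,1)→(Q,0,left)
state=Q head=-1 tape=[B]00110   (Q,B)→(S,B,right)
state=S head=0 tape=B[0]0110   (S,0)→(R,0,left)
state=R head=-1 tape=[B]00110   (R,B)→(P,1,right)
state=P head=0 tape=1[0]0110   (P,0)→(T,B,right)
state=T head=1 tape=1B[0]110   (T,0)→(Q,0,left)
state=Q head=0 tape=1[B]0110   (Q,B)→(S,B,right)
state=S head=1 tape=1B[0]110   (S,0)→(R,0,left)
state=R head=0 tape=1[B]0110   (R,B)→(P,1,right)
state=P head=1 tape=11[0]110   (P,0)→(T,B,right)
state=T head=2 tape=11B[1]10   (T,1)→(T,1,right)
state=T head=3 tape=11B1[1]0   (T,1)→(T,1,right)
state=T head=4 tape=11B11[0]   (T,0)→(Q,0,left)
state=Q head=3 tape=11B1[1]0   (Q,1)→(R,1,right)
state=R head=4 tape=11B11[0]
No transition is defined for (R, 0); M halts in state R.

R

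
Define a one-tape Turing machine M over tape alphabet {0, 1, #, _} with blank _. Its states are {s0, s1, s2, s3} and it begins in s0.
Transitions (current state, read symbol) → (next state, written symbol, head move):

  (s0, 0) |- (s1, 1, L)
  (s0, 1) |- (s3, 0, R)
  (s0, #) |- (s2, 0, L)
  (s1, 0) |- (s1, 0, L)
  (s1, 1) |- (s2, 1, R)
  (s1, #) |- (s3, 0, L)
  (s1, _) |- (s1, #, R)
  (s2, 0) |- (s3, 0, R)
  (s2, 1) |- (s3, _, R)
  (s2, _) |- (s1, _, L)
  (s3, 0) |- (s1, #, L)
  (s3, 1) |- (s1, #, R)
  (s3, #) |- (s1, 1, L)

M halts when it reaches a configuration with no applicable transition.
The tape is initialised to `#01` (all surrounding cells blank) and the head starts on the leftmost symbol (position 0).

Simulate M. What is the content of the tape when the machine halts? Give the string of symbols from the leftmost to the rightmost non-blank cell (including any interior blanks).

state=s0 head=0 tape=___[#]01   (s0,#)→(s2,0,L)
state=s2 head=-1 tape=__[_]001   (s2,_)→(s1,_,L)
state=s1 head=-2 tape=_[_]_001   (s1,_)→(s1,#,R)
state=s1 head=-1 tape=_#[_]001   (s1,_)→(s1,#,R)
state=s1 head=0 tape=_##[0]01   (s1,0)→(s1,0,L)
state=s1 head=-1 tape=_#[#]001   (s1,#)→(s3,0,L)
state=s3 head=-2 tape=_[#]0001   (s3,#)→(s1,1,L)
state=s1 head=-3 tape=[_]10001   (s1,_)→(s1,#,R)
state=s1 head=-2 tape=#[1]0001   (s1,1)→(s2,1,R)
state=s2 head=-1 tape=#1[0]001   (s2,0)→(s3,0,R)
state=s3 head=0 tape=#10[0]01   (s3,0)→(s1,#,L)
state=s1 head=-1 tape=#1[0]#01   (s1,0)→(s1,0,L)
state=s1 head=-2 tape=#[1]0#01   (s1,1)→(s2,1,R)
state=s2 head=-1 tape=#1[0]#01   (s2,0)→(s3,0,R)
state=s3 head=0 tape=#10[#]01   (s3,#)→(s1,1,L)
state=s1 head=-1 tape=#1[0]101   (s1,0)→(s1,0,L)
state=s1 head=-2 tape=#[1]0101   (s1,1)→(s2,1,R)
state=s2 head=-1 tape=#1[0]101   (s2,0)→(s3,0,R)
state=s3 head=0 tape=#10[1]01   (s3,1)→(s1,#,R)
state=s1 head=1 tape=#10#[0]1   (s1,0)→(s1,0,L)
state=s1 head=0 tape=#10[#]01   (s1,#)→(s3,0,L)
state=s3 head=-1 tape=#1[0]001   (s3,0)→(s1,#,L)
state=s1 head=-2 tape=#[1]#001   (s1,1)→(s2,1,R)
state=s2 head=-1 tape=#1[#]001
The non-blank tape span at halt is #1#001.

#1#001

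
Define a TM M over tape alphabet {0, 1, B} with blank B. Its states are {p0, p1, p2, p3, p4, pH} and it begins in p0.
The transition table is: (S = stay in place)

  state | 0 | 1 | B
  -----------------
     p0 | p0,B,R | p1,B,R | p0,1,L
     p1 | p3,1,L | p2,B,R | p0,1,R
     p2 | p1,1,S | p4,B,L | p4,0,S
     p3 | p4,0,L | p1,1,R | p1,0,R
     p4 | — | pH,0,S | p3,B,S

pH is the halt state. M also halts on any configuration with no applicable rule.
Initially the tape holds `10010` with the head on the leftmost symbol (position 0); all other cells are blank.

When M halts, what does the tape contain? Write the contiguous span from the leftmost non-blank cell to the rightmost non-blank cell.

p0 | [1]0010BBB   read 1 → write B, move R, go to p1
p1 | B[0]010BBB   read 0 → write 1, move L, go to p3
p3 | [B]1010BBB   read B → write 0, move R, go to p1
p1 | 0[1]010BBB   read 1 → write B, move R, go to p2
p2 | 0B[0]10BBB   read 0 → write 1, move S, go to p1
p1 | 0B[1]10BBB   read 1 → write B, move R, go to p2
p2 | 0BB[1]0BBB   read 1 → write B, move L, go to p4
p4 | 0B[B]B0BBB   read B → write B, move S, go to p3
p3 | 0B[B]B0BBB   read B → write 0, move R, go to p1
p1 | 0B0[B]0BBB   read B → write 1, move R, go to p0
p0 | 0B01[0]BBB   read 0 → write B, move R, go to p0
p0 | 0B01B[B]BB   read B → write 1, move L, go to p0
p0 | 0B01[B]1BB   read B → write 1, move L, go to p0
p0 | 0B0[1]11BB   read 1 → write B, move R, go to p1
p1 | 0B0B[1]1BB   read 1 → write B, move R, go to p2
p2 | 0B0BB[1]BB   read 1 → write B, move L, go to p4
p4 | 0B0B[B]BBB   read B → write B, move S, go to p3
p3 | 0B0B[B]BBB   read B → write 0, move R, go to p1
p1 | 0B0B0[B]BB   read B → write 1, move R, go to p0
p0 | 0B0B01[B]B   read B → write 1, move L, go to p0
p0 | 0B0B0[1]1B   read 1 → write B, move R, go to p1
p1 | 0B0B0B[1]B   read 1 → write B, move R, go to p2
p2 | 0B0B0BB[B]   read B → write 0, move S, go to p4
p4 | 0B0B0BB[0]
The non-blank tape span at halt is 0B0B0BB0.

0B0B0BB0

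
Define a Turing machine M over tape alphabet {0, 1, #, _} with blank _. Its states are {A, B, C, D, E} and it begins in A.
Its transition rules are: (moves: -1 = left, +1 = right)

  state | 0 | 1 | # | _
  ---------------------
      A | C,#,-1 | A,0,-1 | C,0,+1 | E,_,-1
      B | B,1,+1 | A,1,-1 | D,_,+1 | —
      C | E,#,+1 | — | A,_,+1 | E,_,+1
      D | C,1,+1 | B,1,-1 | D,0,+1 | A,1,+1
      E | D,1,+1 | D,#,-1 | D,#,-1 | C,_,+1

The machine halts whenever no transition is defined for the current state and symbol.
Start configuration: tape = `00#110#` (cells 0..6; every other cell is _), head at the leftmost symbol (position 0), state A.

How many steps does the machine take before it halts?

state=A head=0 tape=_[0]0#110#   (A,0)→(C,#,-1)
state=C head=-1 tape=[_]#0#110#   (C,_)→(E,_,+1)
state=E head=0 tape=_[#]0#110#   (E,#)→(D,#,-1)
state=D head=-1 tape=[_]#0#110#   (D,_)→(A,1,+1)
state=A head=0 tape=1[#]0#110#   (A,#)→(C,0,+1)
state=C head=1 tape=10[0]#110#   (C,0)→(E,#,+1)
state=E head=2 tape=10#[#]110#   (E,#)→(D,#,-1)
state=D head=1 tape=10[#]#110#   (D,#)→(D,0,+1)
state=D head=2 tape=100[#]110#   (D,#)→(D,0,+1)
state=D head=3 tape=1000[1]10#   (D,1)→(B,1,-1)
state=B head=2 tape=100[0]110#   (B,0)→(B,1,+1)
state=B head=3 tape=1001[1]10#   (B,1)→(A,1,-1)
state=A head=2 tape=100[1]110#   (A,1)→(A,0,-1)
state=A head=1 tape=10[0]0110#   (A,0)→(C,#,-1)
state=C head=0 tape=1[0]#0110#   (C,0)→(E,#,+1)
state=E head=1 tape=1#[#]0110#   (E,#)→(D,#,-1)
state=D head=0 tape=1[#]#0110#   (D,#)→(D,0,+1)
state=D head=1 tape=10[#]0110#   (D,#)→(D,0,+1)
state=D head=2 tape=100[0]110#   (D,0)→(C,1,+1)
state=C head=3 tape=1001[1]10#
M halts after 19 transitions.

19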